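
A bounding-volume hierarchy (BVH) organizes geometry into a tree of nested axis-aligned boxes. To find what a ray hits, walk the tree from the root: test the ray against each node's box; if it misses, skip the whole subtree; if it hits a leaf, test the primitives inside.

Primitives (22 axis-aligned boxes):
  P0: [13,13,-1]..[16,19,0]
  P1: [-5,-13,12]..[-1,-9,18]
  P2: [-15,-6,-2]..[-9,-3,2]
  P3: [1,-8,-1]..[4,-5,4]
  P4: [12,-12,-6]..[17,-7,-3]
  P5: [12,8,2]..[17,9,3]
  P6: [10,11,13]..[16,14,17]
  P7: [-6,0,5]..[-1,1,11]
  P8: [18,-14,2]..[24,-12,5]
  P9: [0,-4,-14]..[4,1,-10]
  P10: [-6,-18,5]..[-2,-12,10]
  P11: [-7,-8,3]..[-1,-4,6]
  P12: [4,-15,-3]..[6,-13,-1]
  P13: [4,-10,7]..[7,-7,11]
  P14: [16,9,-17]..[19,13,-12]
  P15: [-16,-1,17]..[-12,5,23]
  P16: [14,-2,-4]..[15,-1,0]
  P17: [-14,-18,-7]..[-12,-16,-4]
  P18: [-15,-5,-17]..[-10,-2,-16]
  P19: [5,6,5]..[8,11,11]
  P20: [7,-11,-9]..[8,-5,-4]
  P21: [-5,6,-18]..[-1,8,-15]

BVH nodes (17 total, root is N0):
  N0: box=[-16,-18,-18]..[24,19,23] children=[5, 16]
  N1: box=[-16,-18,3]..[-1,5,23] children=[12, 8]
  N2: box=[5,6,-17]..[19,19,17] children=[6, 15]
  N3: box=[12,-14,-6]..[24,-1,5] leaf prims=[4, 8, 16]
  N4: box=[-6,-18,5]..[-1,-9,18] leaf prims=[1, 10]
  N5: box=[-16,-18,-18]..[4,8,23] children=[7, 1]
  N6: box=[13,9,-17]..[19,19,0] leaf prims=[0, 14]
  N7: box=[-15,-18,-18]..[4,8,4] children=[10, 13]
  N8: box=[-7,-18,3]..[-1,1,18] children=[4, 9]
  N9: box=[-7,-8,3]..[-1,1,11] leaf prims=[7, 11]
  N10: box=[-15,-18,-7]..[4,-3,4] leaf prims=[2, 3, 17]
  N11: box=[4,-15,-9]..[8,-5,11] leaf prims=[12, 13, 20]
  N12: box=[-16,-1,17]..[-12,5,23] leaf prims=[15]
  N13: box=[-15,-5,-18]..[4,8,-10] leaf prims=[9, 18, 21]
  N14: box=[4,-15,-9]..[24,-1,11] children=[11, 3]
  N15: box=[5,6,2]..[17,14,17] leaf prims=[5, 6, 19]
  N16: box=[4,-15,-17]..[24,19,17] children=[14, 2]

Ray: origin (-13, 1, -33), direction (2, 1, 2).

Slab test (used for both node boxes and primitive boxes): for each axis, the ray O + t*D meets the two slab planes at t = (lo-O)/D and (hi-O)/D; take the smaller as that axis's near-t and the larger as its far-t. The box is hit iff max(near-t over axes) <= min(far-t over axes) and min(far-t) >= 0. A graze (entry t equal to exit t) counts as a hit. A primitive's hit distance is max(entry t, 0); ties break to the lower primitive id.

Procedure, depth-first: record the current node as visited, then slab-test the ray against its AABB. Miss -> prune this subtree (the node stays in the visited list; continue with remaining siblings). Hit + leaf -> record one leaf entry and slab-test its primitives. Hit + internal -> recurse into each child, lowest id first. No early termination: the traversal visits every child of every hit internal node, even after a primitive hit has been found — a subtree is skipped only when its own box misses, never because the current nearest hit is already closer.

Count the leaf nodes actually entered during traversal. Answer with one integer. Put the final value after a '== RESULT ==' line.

Traverse from the root:
N0 x:[-3/2,37/2] y:[-19,18] z:[15/2,28] -> hit [15/2,18], descend [5, 16]
  N5 x:[-3/2,17/2] y:[-19,7] z:[15/2,28] -> miss, prune
  N16 x:[17/2,37/2] y:[-16,18] z:[8,25] -> hit [17/2,18], descend [2, 14]
    N2 x:[9,16] y:[5,18] z:[8,25] -> hit [9,16], descend [6, 15]
      N6 x:[13,16] y:[8,18] z:[8,33/2] -> hit [13,16] leaf, test {P0(miss), P14(miss)}
      N15 x:[9,15] y:[5,13] z:[35/2,25] -> miss, prune
    N14 x:[17/2,37/2] y:[-16,-2] z:[12,22] -> miss, prune

order=[0, 5, 16, 2, 6, 15, 14]  |boxes|=7  |leaves|=1  hit=miss

== RESULT ==
1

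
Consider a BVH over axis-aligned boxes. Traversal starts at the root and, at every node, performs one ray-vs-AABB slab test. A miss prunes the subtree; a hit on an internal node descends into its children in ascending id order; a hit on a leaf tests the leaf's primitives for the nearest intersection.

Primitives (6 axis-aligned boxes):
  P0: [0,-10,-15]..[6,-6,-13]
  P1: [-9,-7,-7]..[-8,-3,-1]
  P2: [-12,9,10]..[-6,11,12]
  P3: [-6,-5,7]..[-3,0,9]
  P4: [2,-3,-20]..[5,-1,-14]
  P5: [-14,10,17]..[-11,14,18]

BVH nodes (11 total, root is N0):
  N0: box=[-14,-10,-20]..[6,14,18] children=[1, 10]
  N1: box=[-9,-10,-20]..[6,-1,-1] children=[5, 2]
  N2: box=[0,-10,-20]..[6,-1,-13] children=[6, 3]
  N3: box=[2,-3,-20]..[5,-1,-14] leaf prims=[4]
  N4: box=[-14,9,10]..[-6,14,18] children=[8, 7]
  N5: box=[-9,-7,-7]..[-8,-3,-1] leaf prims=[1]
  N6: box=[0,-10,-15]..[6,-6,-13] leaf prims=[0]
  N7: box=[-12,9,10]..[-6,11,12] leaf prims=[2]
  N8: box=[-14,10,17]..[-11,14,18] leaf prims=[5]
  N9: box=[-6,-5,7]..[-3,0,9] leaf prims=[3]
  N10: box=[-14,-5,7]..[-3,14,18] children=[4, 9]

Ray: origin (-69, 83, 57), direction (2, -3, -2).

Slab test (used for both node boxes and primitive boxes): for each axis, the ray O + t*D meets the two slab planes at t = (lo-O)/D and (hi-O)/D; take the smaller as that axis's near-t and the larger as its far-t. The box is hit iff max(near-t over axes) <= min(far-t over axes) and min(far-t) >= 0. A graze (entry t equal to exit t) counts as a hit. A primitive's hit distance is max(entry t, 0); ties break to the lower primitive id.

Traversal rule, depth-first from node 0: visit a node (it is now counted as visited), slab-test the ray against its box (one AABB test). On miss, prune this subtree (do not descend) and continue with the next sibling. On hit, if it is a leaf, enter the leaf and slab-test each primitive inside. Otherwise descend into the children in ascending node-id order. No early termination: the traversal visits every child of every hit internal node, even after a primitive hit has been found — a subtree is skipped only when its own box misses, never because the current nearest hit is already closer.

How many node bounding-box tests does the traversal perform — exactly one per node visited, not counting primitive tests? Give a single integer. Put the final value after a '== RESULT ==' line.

Walk:
N0 x:[55/2,75/2] y:[23,31] z:[39/2,77/2] -> hit [55/2,31], descend [1, 10]
  N1 x:[30,75/2] y:[28,31] z:[29,77/2] -> hit [30,31], descend [2, 5]
    N2 x:[69/2,75/2] y:[28,31] z:[35,77/2] -> miss, prune
    N5 x:[30,61/2] y:[86/3,30] z:[29,32] -> hit [30,30] leaf, test {P1@t=30}
  N10 x:[55/2,33] y:[23,88/3] z:[39/2,25] -> miss, prune

Summary -> nodes [0, 1, 2, 5, 10]; box-tests=5; leaf-entries=1; first=P1

== RESULT ==
5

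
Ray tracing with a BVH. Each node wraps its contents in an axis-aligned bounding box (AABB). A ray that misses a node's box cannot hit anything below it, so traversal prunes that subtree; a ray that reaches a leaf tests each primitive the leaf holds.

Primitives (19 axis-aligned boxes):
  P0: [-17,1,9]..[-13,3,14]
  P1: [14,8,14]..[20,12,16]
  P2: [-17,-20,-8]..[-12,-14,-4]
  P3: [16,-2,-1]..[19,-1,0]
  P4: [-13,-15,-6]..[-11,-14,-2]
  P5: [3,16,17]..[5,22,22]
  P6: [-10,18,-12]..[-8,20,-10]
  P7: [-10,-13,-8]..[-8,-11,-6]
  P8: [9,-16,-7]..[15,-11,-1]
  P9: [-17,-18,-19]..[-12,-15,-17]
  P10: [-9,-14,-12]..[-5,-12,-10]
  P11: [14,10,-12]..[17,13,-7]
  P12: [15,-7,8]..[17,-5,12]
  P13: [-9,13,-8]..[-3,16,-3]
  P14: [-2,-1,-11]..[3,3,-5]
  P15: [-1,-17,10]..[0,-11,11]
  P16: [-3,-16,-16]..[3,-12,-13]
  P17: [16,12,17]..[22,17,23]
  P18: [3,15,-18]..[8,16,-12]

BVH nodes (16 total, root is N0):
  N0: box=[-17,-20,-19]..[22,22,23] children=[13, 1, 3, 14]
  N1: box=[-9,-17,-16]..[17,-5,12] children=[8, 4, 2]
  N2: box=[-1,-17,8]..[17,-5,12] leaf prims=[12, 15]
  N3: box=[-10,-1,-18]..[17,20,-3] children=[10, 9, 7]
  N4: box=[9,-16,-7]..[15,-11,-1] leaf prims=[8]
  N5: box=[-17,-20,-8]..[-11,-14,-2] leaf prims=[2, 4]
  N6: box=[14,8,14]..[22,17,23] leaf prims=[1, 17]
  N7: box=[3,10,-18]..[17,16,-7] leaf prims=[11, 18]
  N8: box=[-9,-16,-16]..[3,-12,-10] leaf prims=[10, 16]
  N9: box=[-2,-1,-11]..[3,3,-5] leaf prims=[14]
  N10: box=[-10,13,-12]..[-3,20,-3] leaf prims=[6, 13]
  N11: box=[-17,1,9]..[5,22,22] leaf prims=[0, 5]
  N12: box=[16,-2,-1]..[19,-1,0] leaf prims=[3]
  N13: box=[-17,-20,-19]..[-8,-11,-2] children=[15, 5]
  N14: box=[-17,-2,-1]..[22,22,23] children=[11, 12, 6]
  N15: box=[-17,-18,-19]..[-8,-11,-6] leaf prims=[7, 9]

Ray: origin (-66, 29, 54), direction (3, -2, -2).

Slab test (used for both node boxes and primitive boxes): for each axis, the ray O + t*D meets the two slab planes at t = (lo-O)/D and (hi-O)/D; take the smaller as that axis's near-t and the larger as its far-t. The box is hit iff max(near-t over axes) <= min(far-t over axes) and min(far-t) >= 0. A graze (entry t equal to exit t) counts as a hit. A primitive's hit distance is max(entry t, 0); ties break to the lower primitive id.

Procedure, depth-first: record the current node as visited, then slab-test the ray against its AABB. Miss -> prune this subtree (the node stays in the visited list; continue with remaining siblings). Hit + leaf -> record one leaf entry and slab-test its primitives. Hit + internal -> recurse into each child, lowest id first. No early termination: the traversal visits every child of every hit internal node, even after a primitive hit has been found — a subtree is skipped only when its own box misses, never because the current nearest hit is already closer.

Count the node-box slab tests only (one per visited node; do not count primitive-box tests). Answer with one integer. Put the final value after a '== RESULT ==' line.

Traverse from the root:
N0 x:[49/3,88/3] y:[7/2,49/2] z:[31/2,73/2] -> hit [49/3,49/2], descend [1, 3, 13, 14]
  N1 x:[19,83/3] y:[17,23] z:[21,35] -> hit [21,23], descend [2, 4, 8]
    N2 x:[65/3,83/3] y:[17,23] z:[21,23] -> hit [65/3,23] leaf, test {P12(miss), P15@t=65/3}
    N4 x:[25,27] y:[20,45/2] z:[55/2,61/2] -> miss, prune
    N8 x:[19,23] y:[41/2,45/2] z:[32,35] -> miss, prune
  N3 x:[56/3,83/3] y:[9/2,15] z:[57/2,36] -> miss, prune
  N13 x:[49/3,58/3] y:[20,49/2] z:[28,73/2] -> miss, prune
  N14 x:[49/3,88/3] y:[7/2,31/2] z:[31/2,55/2] -> miss, prune

8 AABB tests over nodes [0, 1, 2, 4, 8, 3, 13, 14]; 1 leaf entered; closest P15.

== RESULT ==
8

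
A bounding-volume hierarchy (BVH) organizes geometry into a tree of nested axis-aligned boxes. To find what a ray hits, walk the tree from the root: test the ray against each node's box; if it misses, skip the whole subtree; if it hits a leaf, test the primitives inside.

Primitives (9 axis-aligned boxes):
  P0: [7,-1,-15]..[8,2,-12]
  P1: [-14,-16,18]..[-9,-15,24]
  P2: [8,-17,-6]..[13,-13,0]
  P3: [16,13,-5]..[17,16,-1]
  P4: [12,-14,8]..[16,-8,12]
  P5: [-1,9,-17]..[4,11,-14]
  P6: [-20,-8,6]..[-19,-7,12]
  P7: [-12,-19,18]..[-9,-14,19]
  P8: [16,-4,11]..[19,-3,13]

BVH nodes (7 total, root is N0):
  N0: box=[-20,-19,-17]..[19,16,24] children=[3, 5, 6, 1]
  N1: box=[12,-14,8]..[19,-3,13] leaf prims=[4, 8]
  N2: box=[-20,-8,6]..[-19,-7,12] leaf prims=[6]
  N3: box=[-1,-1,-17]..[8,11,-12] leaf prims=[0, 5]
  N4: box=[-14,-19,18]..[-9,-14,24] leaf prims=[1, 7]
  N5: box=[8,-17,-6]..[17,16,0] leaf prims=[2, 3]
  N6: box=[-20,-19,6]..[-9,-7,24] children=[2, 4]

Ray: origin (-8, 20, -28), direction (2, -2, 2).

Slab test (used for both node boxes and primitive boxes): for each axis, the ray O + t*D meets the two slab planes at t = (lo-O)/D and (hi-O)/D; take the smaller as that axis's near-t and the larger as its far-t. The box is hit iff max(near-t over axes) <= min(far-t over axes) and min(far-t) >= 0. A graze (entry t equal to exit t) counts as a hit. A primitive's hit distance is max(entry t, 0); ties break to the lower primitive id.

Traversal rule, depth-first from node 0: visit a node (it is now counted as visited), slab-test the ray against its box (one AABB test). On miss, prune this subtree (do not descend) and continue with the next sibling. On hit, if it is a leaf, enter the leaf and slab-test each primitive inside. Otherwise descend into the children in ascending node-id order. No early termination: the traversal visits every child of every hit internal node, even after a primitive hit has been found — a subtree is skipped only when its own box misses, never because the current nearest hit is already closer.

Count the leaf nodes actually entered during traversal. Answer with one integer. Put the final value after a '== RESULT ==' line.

Trace the traversal:
N0 x:[-6,27/2] y:[2,39/2] z:[11/2,26] -> hit [11/2,27/2], descend [1, 3, 5, 6]
  N1 x:[10,27/2] y:[23/2,17] z:[18,41/2] -> miss, prune
  N3 x:[7/2,8] y:[9/2,21/2] z:[11/2,8] -> hit [11/2,8] leaf, test {P0(miss), P5@t=11/2}
  N5 x:[8,25/2] y:[2,37/2] z:[11,14] -> hit [11,25/2] leaf, test {P2(miss), P3(miss)}
  N6 x:[-6,-1/2] y:[27/2,39/2] z:[17,26] -> miss, prune

Visited [0, 1, 3, 5, 6]. Tests: 5 box, 2 leaf. Nearest: P5.

== RESULT ==
2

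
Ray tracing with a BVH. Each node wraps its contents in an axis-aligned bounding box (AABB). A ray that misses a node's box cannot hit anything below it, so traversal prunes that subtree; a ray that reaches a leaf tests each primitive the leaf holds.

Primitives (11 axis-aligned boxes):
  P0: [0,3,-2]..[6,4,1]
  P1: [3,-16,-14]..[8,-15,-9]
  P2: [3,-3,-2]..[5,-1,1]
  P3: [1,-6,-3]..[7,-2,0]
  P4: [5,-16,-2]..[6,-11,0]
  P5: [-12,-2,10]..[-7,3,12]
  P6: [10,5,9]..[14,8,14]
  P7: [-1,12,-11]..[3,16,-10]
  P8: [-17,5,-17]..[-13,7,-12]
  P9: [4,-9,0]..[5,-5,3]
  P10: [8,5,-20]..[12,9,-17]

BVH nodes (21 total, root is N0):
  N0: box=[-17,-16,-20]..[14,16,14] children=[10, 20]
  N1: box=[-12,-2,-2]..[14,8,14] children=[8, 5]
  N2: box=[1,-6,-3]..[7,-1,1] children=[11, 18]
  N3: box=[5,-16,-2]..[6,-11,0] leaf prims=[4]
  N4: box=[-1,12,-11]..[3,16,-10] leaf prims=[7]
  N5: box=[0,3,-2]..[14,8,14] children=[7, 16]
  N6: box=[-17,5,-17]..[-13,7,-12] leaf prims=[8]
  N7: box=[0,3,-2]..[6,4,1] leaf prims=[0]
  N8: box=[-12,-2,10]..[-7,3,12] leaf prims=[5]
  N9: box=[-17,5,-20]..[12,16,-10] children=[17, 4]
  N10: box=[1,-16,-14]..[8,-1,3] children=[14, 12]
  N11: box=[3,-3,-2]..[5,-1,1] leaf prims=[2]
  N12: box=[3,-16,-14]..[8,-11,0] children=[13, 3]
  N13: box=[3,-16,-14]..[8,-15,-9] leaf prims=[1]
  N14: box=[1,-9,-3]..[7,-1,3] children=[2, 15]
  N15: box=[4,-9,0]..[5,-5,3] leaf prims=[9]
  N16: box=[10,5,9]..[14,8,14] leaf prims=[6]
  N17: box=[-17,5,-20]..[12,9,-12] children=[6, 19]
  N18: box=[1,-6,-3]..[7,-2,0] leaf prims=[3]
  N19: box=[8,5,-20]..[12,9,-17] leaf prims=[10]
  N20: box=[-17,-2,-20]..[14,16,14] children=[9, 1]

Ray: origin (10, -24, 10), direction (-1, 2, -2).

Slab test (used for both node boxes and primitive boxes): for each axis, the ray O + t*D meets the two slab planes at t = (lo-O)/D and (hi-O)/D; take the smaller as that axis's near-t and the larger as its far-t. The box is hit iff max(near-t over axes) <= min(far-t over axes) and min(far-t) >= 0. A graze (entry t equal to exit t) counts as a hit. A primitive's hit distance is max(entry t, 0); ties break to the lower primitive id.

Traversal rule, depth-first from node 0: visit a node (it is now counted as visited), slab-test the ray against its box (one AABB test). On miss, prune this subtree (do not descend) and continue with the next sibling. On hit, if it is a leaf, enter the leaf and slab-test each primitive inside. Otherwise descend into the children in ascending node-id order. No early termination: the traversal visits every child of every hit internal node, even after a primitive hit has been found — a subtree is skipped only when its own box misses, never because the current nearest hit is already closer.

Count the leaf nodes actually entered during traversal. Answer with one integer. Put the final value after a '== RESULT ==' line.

Traverse from the root:
N0 x:[-4,27] y:[4,20] z:[-2,15] -> hit [4,15], descend [10, 20]
  N10 x:[2,9] y:[4,23/2] z:[7/2,12] -> hit [4,9], descend [12, 14]
    N12 x:[2,7] y:[4,13/2] z:[5,12] -> hit [5,13/2], descend [3, 13]
      N3 x:[4,5] y:[4,13/2] z:[5,6] -> hit [5,5] leaf, test {P4@t=5}
      N13 x:[2,7] y:[4,9/2] z:[19/2,12] -> miss, prune
    N14 x:[3,9] y:[15/2,23/2] z:[7/2,13/2] -> miss, prune
  N20 x:[-4,27] y:[11,20] z:[-2,15] -> hit [11,15], descend [1, 9]
    N1 x:[-4,22] y:[11,16] z:[-2,6] -> miss, prune
    N9 x:[-2,27] y:[29/2,20] z:[10,15] -> hit [29/2,15], descend [4, 17]
      N4 x:[7,11] y:[18,20] z:[10,21/2] -> miss, prune
      N17 x:[-2,27] y:[29/2,33/2] z:[11,15] -> hit [29/2,15], descend [6, 19]
        N6 x:[23,27] y:[29/2,31/2] z:[11,27/2] -> miss, prune
        N19 x:[-2,2] y:[29/2,33/2] z:[27/2,15] -> miss, prune

13 AABB tests over nodes [0, 10, 12, 3, 13, 14, 20, 1, 9, 4, 17, 6, 19]; 1 leaf entered; closest P4.

== RESULT ==
1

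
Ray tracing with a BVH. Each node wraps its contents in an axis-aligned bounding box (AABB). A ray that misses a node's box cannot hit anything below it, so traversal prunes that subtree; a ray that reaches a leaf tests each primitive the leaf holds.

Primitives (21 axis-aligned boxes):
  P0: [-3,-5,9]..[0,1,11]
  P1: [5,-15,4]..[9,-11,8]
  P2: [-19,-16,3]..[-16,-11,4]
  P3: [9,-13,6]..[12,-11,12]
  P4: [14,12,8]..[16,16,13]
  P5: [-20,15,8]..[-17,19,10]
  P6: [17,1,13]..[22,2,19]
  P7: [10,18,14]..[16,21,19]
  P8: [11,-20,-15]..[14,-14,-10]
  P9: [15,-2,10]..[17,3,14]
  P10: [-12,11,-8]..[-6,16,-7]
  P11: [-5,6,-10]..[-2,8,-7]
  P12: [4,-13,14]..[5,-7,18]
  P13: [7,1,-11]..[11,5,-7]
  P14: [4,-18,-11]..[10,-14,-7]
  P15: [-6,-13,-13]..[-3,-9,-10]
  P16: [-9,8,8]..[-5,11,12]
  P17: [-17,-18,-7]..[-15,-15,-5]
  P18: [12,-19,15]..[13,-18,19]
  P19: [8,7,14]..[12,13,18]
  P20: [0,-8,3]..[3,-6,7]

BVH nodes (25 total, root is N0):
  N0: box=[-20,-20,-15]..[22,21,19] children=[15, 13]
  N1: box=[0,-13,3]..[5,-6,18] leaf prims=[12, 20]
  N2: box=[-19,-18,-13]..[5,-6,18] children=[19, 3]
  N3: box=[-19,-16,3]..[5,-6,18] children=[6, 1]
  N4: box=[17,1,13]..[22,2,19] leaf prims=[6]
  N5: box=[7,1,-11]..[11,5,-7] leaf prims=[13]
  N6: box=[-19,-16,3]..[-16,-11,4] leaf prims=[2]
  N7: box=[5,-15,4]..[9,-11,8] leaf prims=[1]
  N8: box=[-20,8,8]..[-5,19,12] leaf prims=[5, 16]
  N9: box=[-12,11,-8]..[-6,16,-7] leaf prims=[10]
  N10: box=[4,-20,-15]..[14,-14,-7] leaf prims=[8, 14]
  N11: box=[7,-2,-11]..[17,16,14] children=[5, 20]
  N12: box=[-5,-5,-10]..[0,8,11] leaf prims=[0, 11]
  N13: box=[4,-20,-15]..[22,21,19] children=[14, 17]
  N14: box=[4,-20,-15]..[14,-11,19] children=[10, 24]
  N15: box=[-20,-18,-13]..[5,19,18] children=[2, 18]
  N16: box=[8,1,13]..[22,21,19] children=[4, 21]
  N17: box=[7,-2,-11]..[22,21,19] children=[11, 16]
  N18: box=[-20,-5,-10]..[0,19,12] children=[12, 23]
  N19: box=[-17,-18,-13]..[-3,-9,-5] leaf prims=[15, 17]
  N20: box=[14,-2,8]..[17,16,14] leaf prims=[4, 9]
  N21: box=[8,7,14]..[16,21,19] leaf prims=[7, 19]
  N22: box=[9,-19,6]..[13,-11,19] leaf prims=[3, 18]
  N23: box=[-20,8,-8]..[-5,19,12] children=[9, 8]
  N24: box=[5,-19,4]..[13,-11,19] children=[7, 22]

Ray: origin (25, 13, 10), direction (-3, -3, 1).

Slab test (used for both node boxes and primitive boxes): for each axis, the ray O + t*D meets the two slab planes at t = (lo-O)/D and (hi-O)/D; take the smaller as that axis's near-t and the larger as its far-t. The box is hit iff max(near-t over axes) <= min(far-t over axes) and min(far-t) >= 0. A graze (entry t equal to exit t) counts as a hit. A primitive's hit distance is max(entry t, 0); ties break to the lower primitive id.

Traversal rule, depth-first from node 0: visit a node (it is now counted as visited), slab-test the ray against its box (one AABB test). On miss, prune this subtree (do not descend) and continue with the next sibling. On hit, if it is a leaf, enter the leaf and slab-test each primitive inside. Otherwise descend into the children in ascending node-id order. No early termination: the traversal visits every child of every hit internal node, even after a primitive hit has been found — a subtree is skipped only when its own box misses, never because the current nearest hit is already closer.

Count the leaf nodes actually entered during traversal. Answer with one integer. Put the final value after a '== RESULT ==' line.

Trace the traversal:
N0 x:[1,15] y:[-8/3,11] z:[-25,9] -> hit [1,9], descend [13, 15]
  N13 x:[1,7] y:[-8/3,11] z:[-25,9] -> hit [1,7], descend [14, 17]
    N14 x:[11/3,7] y:[8,11] z:[-25,9] -> miss, prune
    N17 x:[1,6] y:[-8/3,5] z:[-21,9] -> hit [1,5], descend [11, 16]
      N11 x:[8/3,6] y:[-1,5] z:[-21,4] -> hit [8/3,4], descend [5, 20]
        N5 x:[14/3,6] y:[8/3,4] z:[-21,-17] -> miss, prune
        N20 x:[8/3,11/3] y:[-1,5] z:[-2,4] -> hit [8/3,11/3] leaf, test {P4(miss), P9@t=10/3}
      N16 x:[1,17/3] y:[-8/3,4] z:[3,9] -> hit [3,4], descend [4, 21]
        N4 x:[1,8/3] y:[11/3,4] z:[3,9] -> miss, prune
        N21 x:[3,17/3] y:[-8/3,2] z:[4,9] -> miss, prune
  N15 x:[20/3,15] y:[-2,31/3] z:[-23,8] -> hit [20/3,8], descend [2, 18]
    N2 x:[20/3,44/3] y:[19/3,31/3] z:[-23,8] -> hit [20/3,8], descend [3, 19]
      N3 x:[20/3,44/3] y:[19/3,29/3] z:[-7,8] -> hit [20/3,8], descend [1, 6]
        N1 x:[20/3,25/3] y:[19/3,26/3] z:[-7,8] -> hit [20/3,8] leaf, test {P12@t=20/3, P20(miss)}
        N6 x:[41/3,44/3] y:[8,29/3] z:[-7,-6] -> miss, prune
      N19 x:[28/3,14] y:[22/3,31/3] z:[-23,-15] -> miss, prune
    N18 x:[25/3,15] y:[-2,6] z:[-20,2] -> miss, prune

Visited [0, 13, 14, 17, 11, 5, 20, 16, 4, 21, 15, 2, 3, 1, 6, 19, 18]. Tests: 17 box, 2 leaf. Nearest: P9.

== RESULT ==
2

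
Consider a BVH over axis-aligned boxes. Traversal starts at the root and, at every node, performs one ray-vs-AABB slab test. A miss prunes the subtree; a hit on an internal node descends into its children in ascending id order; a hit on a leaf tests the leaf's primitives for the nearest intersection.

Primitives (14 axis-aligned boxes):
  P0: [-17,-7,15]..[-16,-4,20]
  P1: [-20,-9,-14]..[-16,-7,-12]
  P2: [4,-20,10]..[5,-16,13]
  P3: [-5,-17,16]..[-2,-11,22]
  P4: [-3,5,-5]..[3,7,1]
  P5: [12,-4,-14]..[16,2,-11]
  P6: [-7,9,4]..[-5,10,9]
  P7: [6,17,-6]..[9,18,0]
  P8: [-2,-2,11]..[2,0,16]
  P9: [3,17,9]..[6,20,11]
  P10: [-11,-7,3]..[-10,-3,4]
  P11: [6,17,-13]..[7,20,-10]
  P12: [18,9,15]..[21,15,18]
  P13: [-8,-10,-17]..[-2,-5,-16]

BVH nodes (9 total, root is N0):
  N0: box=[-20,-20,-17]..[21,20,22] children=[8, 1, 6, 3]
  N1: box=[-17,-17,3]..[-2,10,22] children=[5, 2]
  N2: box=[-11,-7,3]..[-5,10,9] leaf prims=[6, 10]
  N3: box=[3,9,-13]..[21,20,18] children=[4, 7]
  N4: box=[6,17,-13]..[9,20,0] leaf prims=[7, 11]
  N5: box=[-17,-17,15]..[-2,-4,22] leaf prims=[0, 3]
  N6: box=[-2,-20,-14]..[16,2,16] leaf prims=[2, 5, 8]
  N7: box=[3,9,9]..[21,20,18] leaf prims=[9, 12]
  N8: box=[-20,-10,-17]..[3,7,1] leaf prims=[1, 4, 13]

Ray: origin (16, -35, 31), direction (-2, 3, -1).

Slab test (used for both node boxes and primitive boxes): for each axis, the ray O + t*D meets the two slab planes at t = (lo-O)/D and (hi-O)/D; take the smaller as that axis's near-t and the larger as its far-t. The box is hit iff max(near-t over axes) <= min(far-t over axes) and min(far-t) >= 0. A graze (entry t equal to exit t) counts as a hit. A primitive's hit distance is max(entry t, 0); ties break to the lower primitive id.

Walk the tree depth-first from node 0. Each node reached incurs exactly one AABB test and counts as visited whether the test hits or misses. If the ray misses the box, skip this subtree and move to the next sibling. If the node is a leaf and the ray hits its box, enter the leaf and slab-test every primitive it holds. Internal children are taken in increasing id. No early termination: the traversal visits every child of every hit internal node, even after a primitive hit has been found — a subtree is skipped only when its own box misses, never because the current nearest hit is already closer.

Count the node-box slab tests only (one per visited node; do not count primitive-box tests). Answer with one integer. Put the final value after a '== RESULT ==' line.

Walk:
N0 x:[-5/2,18] y:[5,55/3] z:[9,48] -> hit [9,18], descend [1, 3, 6, 8]
  N1 x:[9,33/2] y:[6,15] z:[9,28] -> hit [9,15], descend [2, 5]
    N2 x:[21/2,27/2] y:[28/3,15] z:[22,28] -> miss, prune
    N5 x:[9,33/2] y:[6,31/3] z:[9,16] -> hit [9,31/3] leaf, test {P0(miss), P3(miss)}
  N3 x:[-5/2,13/2] y:[44/3,55/3] z:[13,44] -> miss, prune
  N6 x:[0,9] y:[5,37/3] z:[15,45] -> miss, prune
  N8 x:[13/2,18] y:[25/3,14] z:[30,48] -> miss, prune

order=[0, 1, 2, 5, 3, 6, 8]  |boxes|=7  |leaves|=1  hit=miss

== RESULT ==
7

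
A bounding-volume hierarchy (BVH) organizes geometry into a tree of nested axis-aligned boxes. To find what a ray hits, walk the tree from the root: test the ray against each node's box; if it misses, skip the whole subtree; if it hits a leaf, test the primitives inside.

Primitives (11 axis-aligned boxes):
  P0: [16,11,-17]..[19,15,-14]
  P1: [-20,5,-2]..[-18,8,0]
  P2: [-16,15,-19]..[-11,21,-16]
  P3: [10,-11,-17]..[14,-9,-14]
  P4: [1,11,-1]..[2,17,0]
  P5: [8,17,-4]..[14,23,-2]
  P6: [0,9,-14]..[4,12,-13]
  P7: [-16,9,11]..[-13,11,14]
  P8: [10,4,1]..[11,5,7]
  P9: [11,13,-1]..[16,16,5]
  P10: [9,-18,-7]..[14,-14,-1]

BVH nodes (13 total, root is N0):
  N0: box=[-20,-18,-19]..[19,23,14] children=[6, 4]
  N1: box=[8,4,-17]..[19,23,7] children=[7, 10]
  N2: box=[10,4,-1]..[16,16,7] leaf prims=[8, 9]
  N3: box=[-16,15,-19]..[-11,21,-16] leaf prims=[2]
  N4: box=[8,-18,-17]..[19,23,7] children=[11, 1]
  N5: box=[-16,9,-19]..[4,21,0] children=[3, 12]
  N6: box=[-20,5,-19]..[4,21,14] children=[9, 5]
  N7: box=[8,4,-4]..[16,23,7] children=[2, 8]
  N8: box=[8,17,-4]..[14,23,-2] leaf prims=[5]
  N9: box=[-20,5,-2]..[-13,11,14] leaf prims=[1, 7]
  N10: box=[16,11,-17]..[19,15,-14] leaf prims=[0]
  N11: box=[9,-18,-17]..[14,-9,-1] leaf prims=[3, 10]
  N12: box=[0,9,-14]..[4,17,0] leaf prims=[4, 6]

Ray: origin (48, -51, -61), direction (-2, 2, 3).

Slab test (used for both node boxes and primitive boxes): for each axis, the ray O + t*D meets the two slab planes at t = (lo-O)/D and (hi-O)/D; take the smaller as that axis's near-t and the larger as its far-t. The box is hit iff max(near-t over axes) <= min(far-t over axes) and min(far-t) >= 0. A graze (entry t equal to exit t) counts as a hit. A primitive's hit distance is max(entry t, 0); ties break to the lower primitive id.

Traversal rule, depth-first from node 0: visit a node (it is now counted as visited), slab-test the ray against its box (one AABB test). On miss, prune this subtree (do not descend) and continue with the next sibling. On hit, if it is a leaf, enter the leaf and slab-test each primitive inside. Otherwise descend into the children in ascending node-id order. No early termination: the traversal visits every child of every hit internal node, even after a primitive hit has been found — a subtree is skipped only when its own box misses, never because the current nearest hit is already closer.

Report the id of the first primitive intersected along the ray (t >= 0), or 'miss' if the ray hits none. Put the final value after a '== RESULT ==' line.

Traverse from the root:
N0 x:[29/2,34] y:[33/2,37] z:[14,25] -> hit [33/2,25], descend [4, 6]
  N4 x:[29/2,20] y:[33/2,37] z:[44/3,68/3] -> hit [33/2,20], descend [1, 11]
    N1 x:[29/2,20] y:[55/2,37] z:[44/3,68/3] -> miss, prune
    N11 x:[17,39/2] y:[33/2,21] z:[44/3,20] -> hit [17,39/2] leaf, test {P3(miss), P10@t=18}
  N6 x:[22,34] y:[28,36] z:[14,25] -> miss, prune

Summary -> nodes [0, 4, 1, 11, 6]; box-tests=5; leaf-entries=1; first=P10

== RESULT ==
10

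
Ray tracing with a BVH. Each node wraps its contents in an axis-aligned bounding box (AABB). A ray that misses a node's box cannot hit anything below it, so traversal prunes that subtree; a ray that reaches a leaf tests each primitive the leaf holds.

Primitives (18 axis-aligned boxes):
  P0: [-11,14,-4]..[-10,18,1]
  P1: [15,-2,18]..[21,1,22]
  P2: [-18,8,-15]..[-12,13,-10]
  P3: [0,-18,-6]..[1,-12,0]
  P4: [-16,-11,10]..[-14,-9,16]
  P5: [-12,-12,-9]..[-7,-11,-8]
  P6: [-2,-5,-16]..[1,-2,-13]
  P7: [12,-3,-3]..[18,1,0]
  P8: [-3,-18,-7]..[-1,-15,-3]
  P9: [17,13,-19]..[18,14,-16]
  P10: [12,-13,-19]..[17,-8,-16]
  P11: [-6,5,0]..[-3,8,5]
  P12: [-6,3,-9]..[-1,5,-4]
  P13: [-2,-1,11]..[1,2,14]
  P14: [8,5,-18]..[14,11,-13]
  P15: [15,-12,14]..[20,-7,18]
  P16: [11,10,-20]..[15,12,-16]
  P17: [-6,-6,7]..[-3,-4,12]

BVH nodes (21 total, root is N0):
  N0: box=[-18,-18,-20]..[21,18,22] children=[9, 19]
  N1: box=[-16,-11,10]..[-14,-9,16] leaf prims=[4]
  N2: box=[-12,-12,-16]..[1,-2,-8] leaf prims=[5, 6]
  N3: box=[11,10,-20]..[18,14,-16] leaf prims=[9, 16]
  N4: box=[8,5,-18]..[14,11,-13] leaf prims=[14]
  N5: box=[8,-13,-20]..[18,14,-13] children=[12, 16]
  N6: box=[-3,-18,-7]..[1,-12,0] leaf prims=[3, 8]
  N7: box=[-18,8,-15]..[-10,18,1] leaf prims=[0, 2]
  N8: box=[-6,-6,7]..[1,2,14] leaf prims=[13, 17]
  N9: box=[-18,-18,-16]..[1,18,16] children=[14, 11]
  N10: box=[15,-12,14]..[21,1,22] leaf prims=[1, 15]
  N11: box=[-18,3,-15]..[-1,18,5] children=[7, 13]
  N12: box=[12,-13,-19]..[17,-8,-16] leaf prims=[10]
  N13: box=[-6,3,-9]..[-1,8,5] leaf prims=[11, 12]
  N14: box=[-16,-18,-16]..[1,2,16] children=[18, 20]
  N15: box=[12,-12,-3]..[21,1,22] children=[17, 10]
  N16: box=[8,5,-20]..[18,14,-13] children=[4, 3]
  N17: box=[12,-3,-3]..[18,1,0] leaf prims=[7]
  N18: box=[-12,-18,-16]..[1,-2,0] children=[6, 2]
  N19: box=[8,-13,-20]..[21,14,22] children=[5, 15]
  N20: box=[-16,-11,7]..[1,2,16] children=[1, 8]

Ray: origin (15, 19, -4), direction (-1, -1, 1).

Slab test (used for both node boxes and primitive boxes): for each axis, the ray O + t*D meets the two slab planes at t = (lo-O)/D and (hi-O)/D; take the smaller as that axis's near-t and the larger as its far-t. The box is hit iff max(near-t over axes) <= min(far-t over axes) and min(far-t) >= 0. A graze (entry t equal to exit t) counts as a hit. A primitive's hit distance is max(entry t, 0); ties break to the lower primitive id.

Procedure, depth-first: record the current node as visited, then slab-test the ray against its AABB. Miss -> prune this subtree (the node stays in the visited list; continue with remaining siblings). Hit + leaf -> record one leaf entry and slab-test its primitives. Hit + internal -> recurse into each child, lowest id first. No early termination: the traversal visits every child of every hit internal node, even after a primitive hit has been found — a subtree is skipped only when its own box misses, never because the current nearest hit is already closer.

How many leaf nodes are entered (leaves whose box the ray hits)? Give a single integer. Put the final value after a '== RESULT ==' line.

Traverse from the root:
N0 x:[-6,33] y:[1,37] z:[-16,26] -> hit [1,26], descend [9, 19]
  N9 x:[14,33] y:[1,37] z:[-12,20] -> hit [14,20], descend [11, 14]
    N11 x:[16,33] y:[1,16] z:[-11,9] -> miss, prune
    N14 x:[14,31] y:[17,37] z:[-12,20] -> hit [17,20], descend [18, 20]
      N18 x:[14,27] y:[21,37] z:[-12,4] -> miss, prune
      N20 x:[14,31] y:[17,30] z:[11,20] -> hit [17,20], descend [1, 8]
        N1 x:[29,31] y:[28,30] z:[14,20] -> miss, prune
        N8 x:[14,21] y:[17,25] z:[11,18] -> hit [17,18] leaf, test {P13@t=17, P17(miss)}
  N19 x:[-6,7] y:[5,32] z:[-16,26] -> hit [5,7], descend [5, 15]
    N5 x:[-3,7] y:[5,32] z:[-16,-9] -> miss, prune
    N15 x:[-6,3] y:[18,31] z:[1,26] -> miss, prune

order=[0, 9, 11, 14, 18, 20, 1, 8, 19, 5, 15]  |boxes|=11  |leaves|=1  hit=P13

== RESULT ==
1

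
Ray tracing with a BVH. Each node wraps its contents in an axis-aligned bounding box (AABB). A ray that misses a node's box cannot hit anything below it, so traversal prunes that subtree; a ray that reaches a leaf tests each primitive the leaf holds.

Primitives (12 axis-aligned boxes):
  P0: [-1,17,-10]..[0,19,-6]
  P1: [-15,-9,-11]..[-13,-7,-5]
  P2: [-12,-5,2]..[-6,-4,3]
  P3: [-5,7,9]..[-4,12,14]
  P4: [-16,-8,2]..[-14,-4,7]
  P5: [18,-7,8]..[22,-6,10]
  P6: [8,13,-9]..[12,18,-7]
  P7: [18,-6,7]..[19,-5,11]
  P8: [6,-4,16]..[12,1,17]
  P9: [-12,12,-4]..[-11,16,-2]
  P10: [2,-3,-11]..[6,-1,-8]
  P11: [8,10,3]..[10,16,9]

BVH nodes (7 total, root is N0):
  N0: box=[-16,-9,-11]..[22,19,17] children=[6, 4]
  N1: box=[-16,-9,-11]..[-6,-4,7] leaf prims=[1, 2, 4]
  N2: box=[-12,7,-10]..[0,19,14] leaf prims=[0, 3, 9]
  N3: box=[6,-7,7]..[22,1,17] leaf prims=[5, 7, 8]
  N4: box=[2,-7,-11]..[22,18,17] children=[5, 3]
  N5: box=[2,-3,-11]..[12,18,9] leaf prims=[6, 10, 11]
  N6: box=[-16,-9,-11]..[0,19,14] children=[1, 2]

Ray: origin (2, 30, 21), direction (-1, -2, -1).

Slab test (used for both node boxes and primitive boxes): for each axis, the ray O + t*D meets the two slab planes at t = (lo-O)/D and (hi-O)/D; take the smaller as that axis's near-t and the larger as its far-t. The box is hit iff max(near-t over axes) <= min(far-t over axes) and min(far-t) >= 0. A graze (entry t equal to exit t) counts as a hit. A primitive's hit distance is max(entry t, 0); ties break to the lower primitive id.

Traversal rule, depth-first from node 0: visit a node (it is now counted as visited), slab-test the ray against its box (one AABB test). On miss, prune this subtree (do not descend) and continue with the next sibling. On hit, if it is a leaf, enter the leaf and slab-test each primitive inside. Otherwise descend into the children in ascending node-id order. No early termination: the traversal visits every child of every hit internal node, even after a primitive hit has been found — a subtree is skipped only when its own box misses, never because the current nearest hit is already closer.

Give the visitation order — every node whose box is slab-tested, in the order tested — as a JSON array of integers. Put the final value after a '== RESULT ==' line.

Trace the traversal:
N0 x:[-20,18] y:[11/2,39/2] z:[4,32] -> hit [11/2,18], descend [4, 6]
  N4 x:[-20,0] y:[6,37/2] z:[4,32] -> miss, prune
  N6 x:[2,18] y:[11/2,39/2] z:[7,32] -> hit [7,18], descend [1, 2]
    N1 x:[8,18] y:[17,39/2] z:[14,32] -> hit [17,18] leaf, test {P1(miss), P2(miss), P4@t=17}
    N2 x:[2,14] y:[11/2,23/2] z:[7,31] -> hit [7,23/2] leaf, test {P0(miss), P3(miss), P9(miss)}

order=[0, 4, 6, 1, 2]  |boxes|=5  |leaves|=2  hit=P4

== RESULT ==
[0, 4, 6, 1, 2]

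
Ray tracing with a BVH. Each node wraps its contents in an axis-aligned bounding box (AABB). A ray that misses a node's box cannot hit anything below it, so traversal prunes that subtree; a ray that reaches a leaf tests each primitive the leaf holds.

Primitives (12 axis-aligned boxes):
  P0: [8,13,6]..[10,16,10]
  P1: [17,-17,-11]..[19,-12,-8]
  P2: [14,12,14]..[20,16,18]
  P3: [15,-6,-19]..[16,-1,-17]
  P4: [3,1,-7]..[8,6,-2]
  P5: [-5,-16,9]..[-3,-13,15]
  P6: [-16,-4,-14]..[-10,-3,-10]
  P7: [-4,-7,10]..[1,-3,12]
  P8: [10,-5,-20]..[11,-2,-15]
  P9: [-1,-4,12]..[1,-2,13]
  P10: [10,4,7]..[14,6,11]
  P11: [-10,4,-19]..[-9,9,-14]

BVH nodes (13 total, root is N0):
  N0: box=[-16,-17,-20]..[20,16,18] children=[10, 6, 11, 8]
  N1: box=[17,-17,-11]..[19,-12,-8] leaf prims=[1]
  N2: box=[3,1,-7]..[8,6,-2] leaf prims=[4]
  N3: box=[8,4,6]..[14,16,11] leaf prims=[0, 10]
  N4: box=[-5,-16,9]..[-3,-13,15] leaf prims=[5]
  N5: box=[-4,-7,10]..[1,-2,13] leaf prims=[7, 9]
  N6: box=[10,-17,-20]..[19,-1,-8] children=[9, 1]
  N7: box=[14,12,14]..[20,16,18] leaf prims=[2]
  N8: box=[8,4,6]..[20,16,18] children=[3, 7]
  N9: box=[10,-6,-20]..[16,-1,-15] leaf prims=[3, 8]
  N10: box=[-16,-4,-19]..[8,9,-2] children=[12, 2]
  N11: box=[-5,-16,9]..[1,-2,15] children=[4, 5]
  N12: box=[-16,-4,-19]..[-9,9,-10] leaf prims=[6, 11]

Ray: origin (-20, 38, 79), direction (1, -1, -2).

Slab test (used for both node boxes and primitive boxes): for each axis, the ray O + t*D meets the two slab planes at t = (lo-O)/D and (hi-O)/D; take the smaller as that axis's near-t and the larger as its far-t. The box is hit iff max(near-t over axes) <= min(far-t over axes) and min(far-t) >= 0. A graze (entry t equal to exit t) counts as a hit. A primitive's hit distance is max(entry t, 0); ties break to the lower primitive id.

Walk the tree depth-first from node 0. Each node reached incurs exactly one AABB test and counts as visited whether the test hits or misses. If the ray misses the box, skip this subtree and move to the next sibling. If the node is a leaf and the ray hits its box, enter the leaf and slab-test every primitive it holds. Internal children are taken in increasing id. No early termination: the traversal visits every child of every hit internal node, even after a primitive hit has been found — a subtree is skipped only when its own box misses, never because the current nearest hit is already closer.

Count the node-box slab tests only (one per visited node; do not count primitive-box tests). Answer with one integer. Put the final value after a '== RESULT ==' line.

Traverse from the root:
N0 x:[4,40] y:[22,55] z:[61/2,99/2] -> hit [61/2,40], descend [6, 8, 10, 11]
  N6 x:[30,39] y:[39,55] z:[87/2,99/2] -> miss, prune
  N8 x:[28,40] y:[22,34] z:[61/2,73/2] -> hit [61/2,34], descend [3, 7]
    N3 x:[28,34] y:[22,34] z:[34,73/2] -> hit [34,34] leaf, test {P0(miss), P10@t=34}
    N7 x:[34,40] y:[22,26] z:[61/2,65/2] -> miss, prune
  N10 x:[4,28] y:[29,42] z:[81/2,49] -> miss, prune
  N11 x:[15,21] y:[40,54] z:[32,35] -> miss, prune

order=[0, 6, 8, 3, 7, 10, 11]  |boxes|=7  |leaves|=1  hit=P10

== RESULT ==
7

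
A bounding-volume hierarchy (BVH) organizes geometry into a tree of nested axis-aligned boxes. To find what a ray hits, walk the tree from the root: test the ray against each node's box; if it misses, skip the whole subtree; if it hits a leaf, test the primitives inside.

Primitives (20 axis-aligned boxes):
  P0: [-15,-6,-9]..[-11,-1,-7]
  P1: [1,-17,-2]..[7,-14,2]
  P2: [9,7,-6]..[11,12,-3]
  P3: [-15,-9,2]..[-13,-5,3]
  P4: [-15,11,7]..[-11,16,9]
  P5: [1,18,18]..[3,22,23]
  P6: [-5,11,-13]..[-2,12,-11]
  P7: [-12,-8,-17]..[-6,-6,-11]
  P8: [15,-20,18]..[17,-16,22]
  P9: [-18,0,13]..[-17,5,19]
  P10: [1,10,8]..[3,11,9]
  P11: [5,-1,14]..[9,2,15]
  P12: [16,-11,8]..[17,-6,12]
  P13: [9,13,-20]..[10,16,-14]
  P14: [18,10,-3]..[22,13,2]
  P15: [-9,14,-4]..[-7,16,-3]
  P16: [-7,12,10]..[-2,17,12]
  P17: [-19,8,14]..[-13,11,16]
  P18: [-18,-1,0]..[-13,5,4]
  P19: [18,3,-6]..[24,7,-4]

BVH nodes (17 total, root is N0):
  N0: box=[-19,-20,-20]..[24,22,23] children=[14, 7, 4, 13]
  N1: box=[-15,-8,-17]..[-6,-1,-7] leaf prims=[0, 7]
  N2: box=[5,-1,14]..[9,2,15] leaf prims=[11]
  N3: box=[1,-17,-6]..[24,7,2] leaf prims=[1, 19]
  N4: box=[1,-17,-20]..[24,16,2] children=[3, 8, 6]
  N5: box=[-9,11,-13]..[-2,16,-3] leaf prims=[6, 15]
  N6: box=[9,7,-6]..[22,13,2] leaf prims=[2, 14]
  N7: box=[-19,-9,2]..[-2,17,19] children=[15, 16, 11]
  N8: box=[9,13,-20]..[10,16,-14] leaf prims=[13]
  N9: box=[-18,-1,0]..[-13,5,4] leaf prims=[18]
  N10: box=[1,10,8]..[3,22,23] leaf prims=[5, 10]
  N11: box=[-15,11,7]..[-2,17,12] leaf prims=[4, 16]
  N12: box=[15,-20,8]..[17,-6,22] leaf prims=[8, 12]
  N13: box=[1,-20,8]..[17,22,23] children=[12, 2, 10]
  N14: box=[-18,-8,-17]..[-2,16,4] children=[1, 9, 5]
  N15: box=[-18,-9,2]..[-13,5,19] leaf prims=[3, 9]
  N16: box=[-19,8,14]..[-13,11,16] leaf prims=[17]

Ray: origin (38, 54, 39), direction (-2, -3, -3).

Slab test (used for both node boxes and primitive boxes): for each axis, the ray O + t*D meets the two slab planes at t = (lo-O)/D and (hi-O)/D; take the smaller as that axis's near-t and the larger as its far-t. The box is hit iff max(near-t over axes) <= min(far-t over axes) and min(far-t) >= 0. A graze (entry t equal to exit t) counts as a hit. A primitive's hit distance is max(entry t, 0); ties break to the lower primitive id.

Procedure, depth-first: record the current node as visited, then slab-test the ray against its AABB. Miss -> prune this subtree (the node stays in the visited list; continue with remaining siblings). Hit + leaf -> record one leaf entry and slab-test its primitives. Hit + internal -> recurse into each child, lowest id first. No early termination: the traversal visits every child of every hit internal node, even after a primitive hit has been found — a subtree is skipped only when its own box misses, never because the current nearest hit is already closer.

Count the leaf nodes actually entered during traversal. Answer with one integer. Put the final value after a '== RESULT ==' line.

Trace the traversal:
N0 x:[7,57/2] y:[32/3,74/3] z:[16/3,59/3] -> hit [32/3,59/3], descend [4, 7, 13, 14]
  N4 x:[7,37/2] y:[38/3,71/3] z:[37/3,59/3] -> hit [38/3,37/2], descend [3, 6, 8]
    N3 x:[7,37/2] y:[47/3,71/3] z:[37/3,15] -> miss, prune
    N6 x:[8,29/2] y:[41/3,47/3] z:[37/3,15] -> hit [41/3,29/2] leaf, test {P2@t=14, P14(miss)}
    N8 x:[14,29/2] y:[38/3,41/3] z:[53/3,59/3] -> miss, prune
  N7 x:[20,57/2] y:[37/3,21] z:[20/3,37/3] -> miss, prune
  N13 x:[21/2,37/2] y:[32/3,74/3] z:[16/3,31/3] -> miss, prune
  N14 x:[20,28] y:[38/3,62/3] z:[35/3,56/3] -> miss, prune

Visited [0, 4, 3, 6, 8, 7, 13, 14]. Tests: 8 box, 1 leaf. Nearest: P2.

== RESULT ==
1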